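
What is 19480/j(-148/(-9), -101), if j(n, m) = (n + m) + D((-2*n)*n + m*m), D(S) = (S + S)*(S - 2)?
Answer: 127808280/1224273915437 ≈ 0.00010440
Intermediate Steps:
D(S) = 2*S*(-2 + S) (D(S) = (2*S)*(-2 + S) = 2*S*(-2 + S))
j(n, m) = m + n + 2*(m**2 - 2*n**2)*(-2 + m**2 - 2*n**2) (j(n, m) = (n + m) + 2*((-2*n)*n + m*m)*(-2 + ((-2*n)*n + m*m)) = (m + n) + 2*(-2*n**2 + m**2)*(-2 + (-2*n**2 + m**2)) = (m + n) + 2*(m**2 - 2*n**2)*(-2 + (m**2 - 2*n**2)) = (m + n) + 2*(m**2 - 2*n**2)*(-2 + m**2 - 2*n**2) = m + n + 2*(m**2 - 2*n**2)*(-2 + m**2 - 2*n**2))
19480/j(-148/(-9), -101) = 19480/(-101 - 148/(-9) - 2*((-101)**2 - 2*(-148/(-9))**2)*(2 - 1*(-101)**2 + 2*(-148/(-9))**2)) = 19480/(-101 - 148*(-1/9) - 2*(10201 - 2*(-148*(-1/9))**2)*(2 - 1*10201 + 2*(-148*(-1/9))**2)) = 19480/(-101 + 148/9 - 2*(10201 - 2*(148/9)**2)*(2 - 10201 + 2*(148/9)**2)) = 19480/(-101 + 148/9 - 2*(10201 - 2*21904/81)*(2 - 10201 + 2*(21904/81))) = 19480/(-101 + 148/9 - 2*(10201 - 43808/81)*(2 - 10201 + 43808/81)) = 19480/(-101 + 148/9 - 2*782473/81*(-782311/81)) = 19480/(-101 + 148/9 + 1224274470206/6561) = 19480/(1224273915437/6561) = 19480*(6561/1224273915437) = 127808280/1224273915437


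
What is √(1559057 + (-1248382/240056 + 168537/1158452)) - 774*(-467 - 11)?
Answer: 369972 + √117744829914971349146623746/8690417291 ≈ 3.7122e+5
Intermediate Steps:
√(1559057 + (-1248382/240056 + 168537/1158452)) - 774*(-467 - 11) = √(1559057 + (-1248382*1/240056 + 168537*(1/1158452))) - 774*(-478) = √(1559057 + (-624191/120028 + 168537/1158452)) + 369972 = √(1559057 - 43929134581/8690417291) + 369972 = √(13548811981320006/8690417291) + 369972 = √117744829914971349146623746/8690417291 + 369972 = 369972 + √117744829914971349146623746/8690417291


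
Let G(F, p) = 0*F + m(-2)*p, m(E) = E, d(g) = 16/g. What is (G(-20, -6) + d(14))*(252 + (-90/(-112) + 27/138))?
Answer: 325863/98 ≈ 3325.1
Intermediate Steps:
G(F, p) = -2*p (G(F, p) = 0*F - 2*p = 0 - 2*p = -2*p)
(G(-20, -6) + d(14))*(252 + (-90/(-112) + 27/138)) = (-2*(-6) + 16/14)*(252 + (-90/(-112) + 27/138)) = (12 + 16*(1/14))*(252 + (-90*(-1/112) + 27*(1/138))) = (12 + 8/7)*(252 + (45/56 + 9/46)) = 92*(252 + 1287/1288)/7 = (92/7)*(325863/1288) = 325863/98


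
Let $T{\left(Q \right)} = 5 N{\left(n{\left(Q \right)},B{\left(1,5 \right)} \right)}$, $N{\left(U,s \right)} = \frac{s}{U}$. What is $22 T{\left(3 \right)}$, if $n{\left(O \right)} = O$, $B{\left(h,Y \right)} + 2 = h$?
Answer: $- \frac{110}{3} \approx -36.667$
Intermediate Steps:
$B{\left(h,Y \right)} = -2 + h$
$T{\left(Q \right)} = - \frac{5}{Q}$ ($T{\left(Q \right)} = 5 \frac{-2 + 1}{Q} = 5 \left(- \frac{1}{Q}\right) = - \frac{5}{Q}$)
$22 T{\left(3 \right)} = 22 \left(- \frac{5}{3}\right) = - \frac{110}{3}$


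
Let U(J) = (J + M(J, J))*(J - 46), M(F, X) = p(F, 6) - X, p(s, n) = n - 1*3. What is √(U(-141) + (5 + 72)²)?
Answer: 2*√1342 ≈ 73.267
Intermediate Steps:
p(s, n) = -3 + n (p(s, n) = n - 3 = -3 + n)
M(F, X) = 3 - X (M(F, X) = (-3 + 6) - X = 3 - X)
U(J) = -138 + 3*J (U(J) = (J + (3 - J))*(J - 46) = 3*(-46 + J) = -138 + 3*J)
√(U(-141) + (5 + 72)²) = √((-138 + 3*(-141)) + (5 + 72)²) = √((-138 - 423) + 77²) = √(-561 + 5929) = √5368 = 2*√1342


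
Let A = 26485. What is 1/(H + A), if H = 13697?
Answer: 1/40182 ≈ 2.4887e-5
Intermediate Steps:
1/(H + A) = 1/(13697 + 26485) = 1/40182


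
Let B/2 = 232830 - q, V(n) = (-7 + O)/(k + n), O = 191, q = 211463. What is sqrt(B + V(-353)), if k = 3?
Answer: sqrt(52348506)/35 ≈ 206.72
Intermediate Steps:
V(n) = 184/(3 + n) (V(n) = (-7 + 191)/(3 + n) = 184/(3 + n))
B = 42734 (B = 2*(232830 - 1*211463) = 2*(232830 - 211463) = 2*21367 = 42734)
sqrt(B + V(-353)) = sqrt(42734 + 184/(3 - 353)) = sqrt(42734 + 184/(-350)) = sqrt(42734 + 184*(-1/350)) = sqrt(42734 - 92/175) = sqrt(7478358/175) = sqrt(52348506)/35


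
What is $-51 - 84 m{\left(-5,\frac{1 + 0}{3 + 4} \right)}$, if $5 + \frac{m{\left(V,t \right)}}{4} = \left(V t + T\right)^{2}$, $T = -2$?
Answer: $- \frac{5925}{7} \approx -846.43$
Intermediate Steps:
$m{\left(V,t \right)} = -20 + 4 \left(-2 + V t\right)^{2}$ ($m{\left(V,t \right)} = -20 + 4 \left(V t - 2\right)^{2} = -20 + 4 \left(-2 + V t\right)^{2}$)
$-51 - 84 m{\left(-5,\frac{1 + 0}{3 + 4} \right)} = -51 - 84 \left(-20 + 4 \left(-2 - 5 \frac{1 + 0}{3 + 4}\right)^{2}\right) = -51 - 84 \left(-20 + 4 \left(-2 - 5 \cdot 1 \cdot \frac{1}{7}\right)^{2}\right) = -51 - 84 \left(-20 + 4 \left(-2 - \frac{5}{7}\right)^{2}\right) = -51 - 84 \left(-20 + 4 \left(- \frac{19}{7}\right)^{2}\right) = -51 - 84 \left(-20 + 4 \cdot \frac{361}{49}\right) = -51 - 84 \left(-20 + \frac{1444}{49}\right) = -51 - \frac{5568}{7} = - \frac{5925}{7}$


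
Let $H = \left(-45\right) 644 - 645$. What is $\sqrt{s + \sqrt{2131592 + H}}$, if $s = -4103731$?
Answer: $\sqrt{-4103731 + \sqrt{2101967}} \approx 2025.4 i$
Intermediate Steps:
$H = -29625$ ($H = -28980 - 645 = -29625$)
$\sqrt{s + \sqrt{2131592 + H}} = \sqrt{-4103731 + \sqrt{2131592 - 29625}} = \sqrt{-4103731 + \sqrt{2101967}}$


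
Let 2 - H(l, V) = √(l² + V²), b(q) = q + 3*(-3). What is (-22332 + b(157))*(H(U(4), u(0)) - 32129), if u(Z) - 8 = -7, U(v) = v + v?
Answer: 712705368 + 22184*√65 ≈ 7.1288e+8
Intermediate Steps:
U(v) = 2*v
u(Z) = 1 (u(Z) = 8 - 7 = 1)
b(q) = -9 + q (b(q) = q - 9 = -9 + q)
H(l, V) = 2 - √(V² + l²) (H(l, V) = 2 - √(l² + V²) = 2 - √(V² + l²))
(-22332 + b(157))*(H(U(4), u(0)) - 32129) = (-22332 + (-9 + 157))*((2 - √(1² + (2*4)²)) - 32129) = (-22332 + 148)*((2 - √(1 + 8²)) - 32129) = -22184*((2 - √(1 + 64)) - 32129) = -22184*((2 - √65) - 32129) = -22184*(-32127 - √65) = 712705368 + 22184*√65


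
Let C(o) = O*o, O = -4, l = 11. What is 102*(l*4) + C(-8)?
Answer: 4520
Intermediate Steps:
C(o) = -4*o
102*(l*4) + C(-8) = 102*(11*4) - 4*(-8) = 102*44 + 32 = 4488 + 32 = 4520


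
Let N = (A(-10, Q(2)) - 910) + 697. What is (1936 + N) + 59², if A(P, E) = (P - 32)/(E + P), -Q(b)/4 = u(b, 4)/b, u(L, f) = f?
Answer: 15619/3 ≈ 5206.3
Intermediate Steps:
Q(b) = -16/b
A(P, E) = (-32 + P)/(E + P)
N = -632/3 (N = ((-32 - 10)/(-16/2 - 10) - 910) + 697 = (-42/(-16*½ - 10) - 910) + 697 = (-42/(-8 - 10) - 910) + 697 = (-42/(-18) - 910) + 697 = (-1/18*(-42) - 910) + 697 = (7/3 - 910) + 697 = -2723/3 + 697 = -632/3 ≈ -210.67)
(1936 + N) + 59² = (1936 - 632/3) + 59² = 5176/3 + 3481 = 15619/3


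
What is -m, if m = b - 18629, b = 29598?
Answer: -10969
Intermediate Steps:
m = 10969 (m = 29598 - 18629 = 10969)
-m = -1*10969 = -10969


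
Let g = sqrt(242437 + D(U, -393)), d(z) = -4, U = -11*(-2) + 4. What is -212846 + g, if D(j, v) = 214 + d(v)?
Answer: -212846 + sqrt(242647) ≈ -2.1235e+5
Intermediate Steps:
U = 26 (U = 22 + 4 = 26)
D(j, v) = 210 (D(j, v) = 214 - 4 = 210)
g = sqrt(242647) (g = sqrt(242437 + 210) = sqrt(242647) ≈ 492.59)
-212846 + g = -212846 + sqrt(242647)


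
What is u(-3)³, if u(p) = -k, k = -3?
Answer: 27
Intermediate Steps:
u(p) = 3 (u(p) = -1*(-3) = 3)
u(-3)³ = 3³ = 27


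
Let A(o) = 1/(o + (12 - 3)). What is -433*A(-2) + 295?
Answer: 1632/7 ≈ 233.14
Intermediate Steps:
A(o) = 1/(9 + o) (A(o) = 1/(o + 9) = 1/(9 + o))
-433*A(-2) + 295 = -433/(9 - 2) + 295 = -433/7 + 295 = 1632/7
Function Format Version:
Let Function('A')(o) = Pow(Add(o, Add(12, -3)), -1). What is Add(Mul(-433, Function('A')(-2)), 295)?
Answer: Rational(1632, 7) ≈ 233.14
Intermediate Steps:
Function('A')(o) = Pow(Add(9, o), -1) (Function('A')(o) = Pow(Add(o, 9), -1) = Pow(Add(9, o), -1))
Add(Mul(-433, Function('A')(-2)), 295) = Add(Mul(-433, Pow(Add(9, -2), -1)), 295) = Add(Mul(-433, Pow(7, -1)), 295) = Add(Mul(-433, Rational(1, 7)), 295) = Add(Rational(-433, 7), 295) = Rational(1632, 7)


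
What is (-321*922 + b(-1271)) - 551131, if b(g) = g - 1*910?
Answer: -849274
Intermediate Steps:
b(g) = -910 + g (b(g) = g - 910 = -910 + g)
(-321*922 + b(-1271)) - 551131 = (-321*922 + (-910 - 1271)) - 551131 = (-295962 - 2181) - 551131 = -298143 - 551131 = -849274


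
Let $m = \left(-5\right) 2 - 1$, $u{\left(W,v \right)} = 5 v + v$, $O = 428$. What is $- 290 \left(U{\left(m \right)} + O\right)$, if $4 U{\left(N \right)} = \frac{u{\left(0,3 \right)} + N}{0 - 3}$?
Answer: $- \frac{743705}{6} \approx -1.2395 \cdot 10^{5}$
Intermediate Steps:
$u{\left(W,v \right)} = 6 v$
$m = -11$ ($m = -10 - 1 = -11$)
$U{\left(N \right)} = - \frac{3}{2} - \frac{N}{12}$ ($U{\left(N \right)} = \frac{\frac{1}{0 - 3} \left(6 \cdot 3 + N\right)}{4} = \frac{\frac{1}{-3} \left(18 + N\right)}{4} = \frac{\left(- \frac{1}{3}\right) \left(18 + N\right)}{4} = \frac{-6 - \frac{N}{3}}{4} = - \frac{3}{2} - \frac{N}{12}$)
$- 290 \left(U{\left(m \right)} + O\right) = - 290 \left(\left(- \frac{3}{2} - - \frac{11}{12}\right) + 428\right) = - 290 \left(\left(- \frac{3}{2} + \frac{11}{12}\right) + 428\right) = - 290 \left(- \frac{7}{12} + 428\right) = \left(-290\right) \frac{5129}{12} = - \frac{743705}{6}$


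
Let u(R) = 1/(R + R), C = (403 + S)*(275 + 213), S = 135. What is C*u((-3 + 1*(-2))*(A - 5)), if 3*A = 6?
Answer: 131272/15 ≈ 8751.5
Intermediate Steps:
A = 2 (A = (⅓)*6 = 2)
C = 262544 (C = (403 + 135)*(275 + 213) = 538*488 = 262544)
u(R) = 1/(2*R)
C*u((-3 + 1*(-2))*(A - 5)) = 262544*(1/(2*(((-3 + 1*(-2))*(2 - 5))))) = 262544*(1/(2*(((-3 - 2)*(-3))))) = 262544*(1/(2*((-5*(-3))))) = 262544*((½)/15) = 262544*((½)*(1/15)) = 262544*(1/30) = 131272/15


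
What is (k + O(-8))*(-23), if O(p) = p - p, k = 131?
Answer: -3013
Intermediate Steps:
O(p) = 0
(k + O(-8))*(-23) = (131 + 0)*(-23) = 131*(-23) = -3013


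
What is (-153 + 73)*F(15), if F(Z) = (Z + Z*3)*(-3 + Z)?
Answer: -57600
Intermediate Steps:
F(Z) = 4*Z*(-3 + Z) (F(Z) = (Z + 3*Z)*(-3 + Z) = (4*Z)*(-3 + Z) = 4*Z*(-3 + Z))
(-153 + 73)*F(15) = (-153 + 73)*(4*15*(-3 + 15)) = -320*15*12 = -80*720 = -57600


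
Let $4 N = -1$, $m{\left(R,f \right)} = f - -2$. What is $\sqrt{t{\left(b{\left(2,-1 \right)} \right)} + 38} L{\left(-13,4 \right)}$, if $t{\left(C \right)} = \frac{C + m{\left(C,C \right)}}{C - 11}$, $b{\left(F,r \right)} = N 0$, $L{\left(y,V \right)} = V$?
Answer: $\frac{16 \sqrt{286}}{11} \approx 24.599$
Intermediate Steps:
$m{\left(R,f \right)} = 2 + f$ ($m{\left(R,f \right)} = f + 2 = 2 + f$)
$N = - \frac{1}{4}$ ($N = \frac{1}{4} \left(-1\right) = - \frac{1}{4} \approx -0.25$)
$b{\left(F,r \right)} = 0$ ($b{\left(F,r \right)} = \left(- \frac{1}{4}\right) 0 = 0$)
$t{\left(C \right)} = \frac{2 + 2 C}{-11 + C}$ ($t{\left(C \right)} = \frac{C + \left(2 + C\right)}{C - 11} = \frac{2 + 2 C}{-11 + C}$)
$\sqrt{t{\left(b{\left(2,-1 \right)} \right)} + 38} L{\left(-13,4 \right)} = \sqrt{\frac{2 \left(1 + 0\right)}{-11 + 0} + 38} \cdot 4 = \sqrt{2 \frac{1}{-11} \cdot 1 + 38} \cdot 4 = \sqrt{2 \left(- \frac{1}{11}\right) 1 + 38} \cdot 4 = \sqrt{- \frac{2}{11} + 38} \cdot 4 = \sqrt{\frac{416}{11}} \cdot 4 = \frac{4 \sqrt{286}}{11} \cdot 4 = \frac{16 \sqrt{286}}{11}$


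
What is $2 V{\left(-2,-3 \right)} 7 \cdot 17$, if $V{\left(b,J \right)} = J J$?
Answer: $2142$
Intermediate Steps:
$V{\left(b,J \right)} = J^{2}$
$2 V{\left(-2,-3 \right)} 7 \cdot 17 = 2 \left(-3\right)^{2} \cdot 7 \cdot 17 = 2 \cdot 9 \cdot 7 \cdot 17 = 18 \cdot 7 \cdot 17 = 126 \cdot 17 = 2142$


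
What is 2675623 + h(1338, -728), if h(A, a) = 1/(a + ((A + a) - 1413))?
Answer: 4096378812/1531 ≈ 2.6756e+6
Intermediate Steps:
h(A, a) = 1/(-1413 + A + 2*a) (h(A, a) = 1/(a + (-1413 + A + a)) = 1/(-1413 + A + 2*a))
2675623 + h(1338, -728) = 2675623 + 1/(-1413 + 1338 + 2*(-728)) = 2675623 + 1/(-1413 + 1338 - 1456) = 2675623 + 1/(-1531) = 2675623 - 1/1531 = 4096378812/1531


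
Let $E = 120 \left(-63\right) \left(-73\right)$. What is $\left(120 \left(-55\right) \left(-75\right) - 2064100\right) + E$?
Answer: $-1017220$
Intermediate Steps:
$E = 551880$ ($E = \left(-7560\right) \left(-73\right) = 551880$)
$\left(120 \left(-55\right) \left(-75\right) - 2064100\right) + E = \left(120 \left(-55\right) \left(-75\right) - 2064100\right) + 551880 = \left(\left(-6600\right) \left(-75\right) - 2064100\right) + 551880 = \left(495000 - 2064100\right) + 551880 = -1569100 + 551880 = -1017220$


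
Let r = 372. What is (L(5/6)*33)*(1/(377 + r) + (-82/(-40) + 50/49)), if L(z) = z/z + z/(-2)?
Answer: 3543133/59920 ≈ 59.131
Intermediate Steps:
L(z) = 1 - z/2 (L(z) = 1 + z*(-1/2) = 1 - z/2)
(L(5/6)*33)*(1/(377 + r) + (-82/(-40) + 50/49)) = ((1 - 5/(2*6))*33)*(1/(377 + 372) + (-82/(-40) + 50/49)) = ((1 - 5/(2*6))*33)*(1/749 + (-82*(-1/40) + 50*(1/49))) = ((1 - 1/2*5/6)*33)*(1/749 + (41/20 + 50/49)) = ((1 - 5/12)*33)*(1/749 + 3009/980) = ((7/12)*33)*(322103/104860) = (77/4)*(322103/104860) = 3543133/59920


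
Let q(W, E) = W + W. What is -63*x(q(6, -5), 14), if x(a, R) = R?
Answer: -882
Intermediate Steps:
q(W, E) = 2*W
-63*x(q(6, -5), 14) = -63*14 = -882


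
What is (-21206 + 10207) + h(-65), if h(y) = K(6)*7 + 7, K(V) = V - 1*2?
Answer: -10964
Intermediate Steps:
K(V) = -2 + V (K(V) = V - 2 = -2 + V)
h(y) = 35 (h(y) = (-2 + 6)*7 + 7 = 4*7 + 7 = 28 + 7 = 35)
(-21206 + 10207) + h(-65) = (-21206 + 10207) + 35 = -10999 + 35 = -10964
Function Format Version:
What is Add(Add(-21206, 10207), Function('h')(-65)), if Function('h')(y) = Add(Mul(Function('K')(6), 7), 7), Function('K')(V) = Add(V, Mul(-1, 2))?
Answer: -10964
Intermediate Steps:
Function('K')(V) = Add(-2, V) (Function('K')(V) = Add(V, -2) = Add(-2, V))
Function('h')(y) = 35 (Function('h')(y) = Add(Mul(Add(-2, 6), 7), 7) = Add(Mul(4, 7), 7) = Add(28, 7) = 35)
Add(Add(-21206, 10207), Function('h')(-65)) = Add(Add(-21206, 10207), 35) = Add(-10999, 35) = -10964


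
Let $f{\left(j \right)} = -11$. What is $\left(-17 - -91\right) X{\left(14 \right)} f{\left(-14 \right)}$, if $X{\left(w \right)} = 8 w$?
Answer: $-91168$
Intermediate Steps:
$\left(-17 - -91\right) X{\left(14 \right)} f{\left(-14 \right)} = \left(-17 - -91\right) 8 \cdot 14 \left(-11\right) = \left(-17 + 91\right) 112 \left(-11\right) = 74 \cdot 112 \left(-11\right) = 8288 \left(-11\right) = -91168$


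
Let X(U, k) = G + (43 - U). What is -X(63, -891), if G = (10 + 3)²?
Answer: -149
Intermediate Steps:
G = 169 (G = 13² = 169)
X(U, k) = 212 - U (X(U, k) = 169 + (43 - U) = 212 - U)
-X(63, -891) = -(212 - 1*63) = -(212 - 63) = -1*149 = -149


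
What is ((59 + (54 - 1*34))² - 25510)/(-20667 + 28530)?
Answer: -6423/2621 ≈ -2.4506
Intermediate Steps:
((59 + (54 - 1*34))² - 25510)/(-20667 + 28530) = ((59 + (54 - 34))² - 25510)/7863 = ((59 + 20)² - 25510)*(1/7863) = (79² - 25510)*(1/7863) = (6241 - 25510)*(1/7863) = -19269*1/7863 = -6423/2621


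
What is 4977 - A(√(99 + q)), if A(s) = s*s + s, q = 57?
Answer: 4821 - 2*√39 ≈ 4808.5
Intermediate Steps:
A(s) = s + s² (A(s) = s² + s = s + s²)
4977 - A(√(99 + q)) = 4977 - √(99 + 57)*(1 + √(99 + 57)) = 4977 - √156*(1 + √156) = 4977 - 2*√39*(1 + 2*√39)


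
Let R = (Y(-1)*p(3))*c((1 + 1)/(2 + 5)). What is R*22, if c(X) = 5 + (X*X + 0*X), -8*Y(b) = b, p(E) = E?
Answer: 8217/196 ≈ 41.923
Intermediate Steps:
Y(b) = -b/8
c(X) = 5 + X² (c(X) = 5 + (X² + 0) = 5 + X²)
R = 747/392 (R = (-⅛*(-1)*3)*(5 + ((1 + 1)/(2 + 5))²) = ((⅛)*3)*(5 + (2/7)²) = 3*(5 + (2*(⅐))²)/8 = 3*(5 + (2/7)²)/8 = 3*(5 + 4/49)/8 = (3/8)*(249/49) = 747/392 ≈ 1.9056)
R*22 = (747/392)*22 = 8217/196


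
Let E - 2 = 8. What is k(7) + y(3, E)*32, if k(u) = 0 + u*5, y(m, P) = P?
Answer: 355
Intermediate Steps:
E = 10 (E = 2 + 8 = 10)
k(u) = 5*u (k(u) = 0 + 5*u = 5*u)
k(7) + y(3, E)*32 = 5*7 + 10*32 = 35 + 320 = 355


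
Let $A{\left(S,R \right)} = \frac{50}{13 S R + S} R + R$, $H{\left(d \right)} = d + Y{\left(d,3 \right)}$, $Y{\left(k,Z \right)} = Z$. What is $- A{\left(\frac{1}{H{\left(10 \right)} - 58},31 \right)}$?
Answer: $\frac{28613}{202} \approx 141.65$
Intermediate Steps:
$H{\left(d \right)} = 3 + d$ ($H{\left(d \right)} = d + 3 = 3 + d$)
$A{\left(S,R \right)} = R + \frac{50 R}{S + 13 R S}$ ($A{\left(S,R \right)} = \frac{50}{13 R S + S} R + R = \frac{50}{S + 13 R S} R + R = \frac{50 R}{S + 13 R S} + R = R + \frac{50 R}{S + 13 R S}$)
$- A{\left(\frac{1}{H{\left(10 \right)} - 58},31 \right)} = - \frac{31 \left(50 + \frac{1}{\left(3 + 10\right) - 58} + 13 \cdot 31 \frac{1}{\left(3 + 10\right) - 58}\right)}{\frac{1}{\left(3 + 10\right) - 58} \left(1 + 13 \cdot 31\right)} = - \frac{31 \left(50 + \frac{1}{13 - 58} + 13 \cdot 31 \frac{1}{13 - 58}\right)}{\frac{1}{13 - 58} \left(1 + 403\right)} = - \frac{31 \left(50 + \frac{1}{-45} + 13 \cdot 31 \frac{1}{-45}\right)}{\frac{1}{-45} \cdot 404} = - \frac{31 \left(50 - \frac{1}{45} + 13 \cdot 31 \left(- \frac{1}{45}\right)\right)}{\left(- \frac{1}{45}\right) 404} = - \frac{31 \left(-45\right) \left(50 - \frac{1}{45} - \frac{403}{45}\right)}{404} = - \frac{31 \left(-45\right) 1846}{404 \cdot 45} = \left(-1\right) \left(- \frac{28613}{202}\right) = \frac{28613}{202}$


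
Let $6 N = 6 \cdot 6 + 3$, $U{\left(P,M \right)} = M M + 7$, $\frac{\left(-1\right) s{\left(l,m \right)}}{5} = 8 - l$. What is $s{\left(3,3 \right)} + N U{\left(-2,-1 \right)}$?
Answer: $27$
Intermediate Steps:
$s{\left(l,m \right)} = -40 + 5 l$ ($s{\left(l,m \right)} = - 5 \left(8 - l\right) = -40 + 5 l$)
$U{\left(P,M \right)} = 7 + M^{2}$ ($U{\left(P,M \right)} = M^{2} + 7 = 7 + M^{2}$)
$N = \frac{13}{2}$ ($N = \frac{6 \cdot 6 + 3}{6} = \frac{36 + 3}{6} = \frac{1}{6} \cdot 39 = \frac{13}{2} \approx 6.5$)
$s{\left(3,3 \right)} + N U{\left(-2,-1 \right)} = \left(-40 + 5 \cdot 3\right) + \frac{13 \left(7 + \left(-1\right)^{2}\right)}{2} = \left(-40 + 15\right) + \frac{13 \left(7 + 1\right)}{2} = -25 + \frac{13}{2} \cdot 8 = -25 + 52 = 27$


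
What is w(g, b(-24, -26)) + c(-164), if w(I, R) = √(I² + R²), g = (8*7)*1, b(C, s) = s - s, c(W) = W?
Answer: -108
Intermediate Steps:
b(C, s) = 0
g = 56 (g = 56*1 = 56)
w(g, b(-24, -26)) + c(-164) = √(56² + 0²) - 164 = √(3136 + 0) - 164 = √3136 - 164 = 56 - 164 = -108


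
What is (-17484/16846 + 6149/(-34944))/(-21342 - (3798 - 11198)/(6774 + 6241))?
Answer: 71537142725/1257748414427904 ≈ 5.6877e-5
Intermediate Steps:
(-17484/16846 + 6149/(-34944))/(-21342 - (3798 - 11198)/(6774 + 6241)) = (-17484*1/16846 + 6149*(-1/34944))/(-21342 - (-7400)/13015) = (-8742/8423 - 473/2688)/(-21342 - (-7400)/13015) = -27482575/(22641024*(-21342 - 1*(-1480/2603))) = -27482575/(22641024*(-21342 + 1480/2603)) = -27482575/(22641024*(-55551746/2603)) = -27482575/22641024*(-2603/55551746) = 71537142725/1257748414427904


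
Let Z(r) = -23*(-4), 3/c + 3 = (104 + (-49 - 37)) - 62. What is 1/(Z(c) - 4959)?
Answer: -1/4867 ≈ -0.00020547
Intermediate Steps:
c = -3/47 (c = 3/(-3 + ((104 + (-49 - 37)) - 62)) = 3/(-3 + ((104 - 86) - 62)) = 3/(-3 + (18 - 62)) = 3/(-3 - 44) = 3/(-47) = 3*(-1/47) = -3/47 ≈ -0.063830)
Z(r) = 92
1/(Z(c) - 4959) = 1/(92 - 4959) = 1/(-4867) = -1/4867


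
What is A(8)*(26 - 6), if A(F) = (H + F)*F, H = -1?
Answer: 1120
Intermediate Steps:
A(F) = F*(-1 + F) (A(F) = (-1 + F)*F = F*(-1 + F))
A(8)*(26 - 6) = (8*(-1 + 8))*(26 - 6) = (8*7)*20 = 56*20 = 1120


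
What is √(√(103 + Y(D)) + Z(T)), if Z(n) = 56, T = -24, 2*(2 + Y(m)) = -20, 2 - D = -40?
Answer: √(56 + √91) ≈ 8.0956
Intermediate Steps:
D = 42 (D = 2 - 1*(-40) = 2 + 40 = 42)
Y(m) = -12 (Y(m) = -2 + (½)*(-20) = -2 - 10 = -12)
√(√(103 + Y(D)) + Z(T)) = √(√(103 - 12) + 56) = √(√91 + 56) = √(56 + √91)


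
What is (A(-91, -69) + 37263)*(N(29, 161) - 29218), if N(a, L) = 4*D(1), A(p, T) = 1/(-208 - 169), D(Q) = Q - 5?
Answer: -410683617100/377 ≈ -1.0893e+9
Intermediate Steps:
D(Q) = -5 + Q
A(p, T) = -1/377 (A(p, T) = 1/(-377) = -1/377)
N(a, L) = -16 (N(a, L) = 4*(-5 + 1) = 4*(-4) = -16)
(A(-91, -69) + 37263)*(N(29, 161) - 29218) = (-1/377 + 37263)*(-16 - 29218) = (14048150/377)*(-29234) = -410683617100/377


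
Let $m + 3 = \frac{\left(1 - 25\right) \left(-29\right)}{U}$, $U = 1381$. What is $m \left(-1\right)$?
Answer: $\frac{3447}{1381} \approx 2.496$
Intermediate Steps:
$m = - \frac{3447}{1381}$ ($m = -3 + \frac{\left(1 - 25\right) \left(-29\right)}{1381} = -3 + \left(-24\right) \left(-29\right) \frac{1}{1381} = -3 + 696 \cdot \frac{1}{1381} = -3 + \frac{696}{1381} = - \frac{3447}{1381} \approx -2.496$)
$m \left(-1\right) = \left(- \frac{3447}{1381}\right) \left(-1\right) = \frac{3447}{1381}$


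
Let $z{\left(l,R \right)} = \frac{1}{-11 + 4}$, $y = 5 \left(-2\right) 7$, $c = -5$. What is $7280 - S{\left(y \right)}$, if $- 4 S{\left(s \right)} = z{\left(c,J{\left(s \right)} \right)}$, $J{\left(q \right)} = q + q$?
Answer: $\frac{203839}{28} \approx 7280.0$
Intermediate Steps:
$J{\left(q \right)} = 2 q$
$y = -70$ ($y = \left(-10\right) 7 = -70$)
$z{\left(l,R \right)} = - \frac{1}{7}$ ($z{\left(l,R \right)} = \frac{1}{-7} = - \frac{1}{7}$)
$S{\left(s \right)} = \frac{1}{28}$ ($S{\left(s \right)} = \left(- \frac{1}{4}\right) \left(- \frac{1}{7}\right) = \frac{1}{28}$)
$7280 - S{\left(y \right)} = 7280 - \frac{1}{28} = \frac{203839}{28}$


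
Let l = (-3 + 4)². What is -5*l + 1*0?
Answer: -5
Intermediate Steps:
l = 1 (l = 1² = 1)
-5*l + 1*0 = -5*1 + 1*0 = -5 + 0 = -5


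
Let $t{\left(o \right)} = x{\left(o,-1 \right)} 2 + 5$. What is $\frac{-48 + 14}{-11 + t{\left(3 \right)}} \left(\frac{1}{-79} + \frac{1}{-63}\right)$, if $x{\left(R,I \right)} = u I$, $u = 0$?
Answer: $- \frac{2414}{14931} \approx -0.16168$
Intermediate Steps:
$x{\left(R,I \right)} = 0$ ($x{\left(R,I \right)} = 0 I = 0$)
$t{\left(o \right)} = 5$ ($t{\left(o \right)} = 0 \cdot 2 + 5 = 0 + 5 = 5$)
$\frac{-48 + 14}{-11 + t{\left(3 \right)}} \left(\frac{1}{-79} + \frac{1}{-63}\right) = \frac{-48 + 14}{-11 + 5} \left(\frac{1}{-79} + \frac{1}{-63}\right) = - \frac{34}{-6} \left(- \frac{1}{79} - \frac{1}{63}\right) = \left(-34\right) \left(- \frac{1}{6}\right) \left(- \frac{142}{4977}\right) = \frac{17}{3} \left(- \frac{142}{4977}\right) = - \frac{2414}{14931}$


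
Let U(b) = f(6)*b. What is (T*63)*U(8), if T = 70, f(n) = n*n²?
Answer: 7620480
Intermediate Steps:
f(n) = n³
U(b) = 216*b (U(b) = 6³*b = 216*b)
(T*63)*U(8) = (70*63)*(216*8) = 4410*1728 = 7620480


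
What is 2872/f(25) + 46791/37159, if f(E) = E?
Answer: 107890423/928975 ≈ 116.14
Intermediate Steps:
2872/f(25) + 46791/37159 = 2872/25 + 46791/37159 = 107890423/928975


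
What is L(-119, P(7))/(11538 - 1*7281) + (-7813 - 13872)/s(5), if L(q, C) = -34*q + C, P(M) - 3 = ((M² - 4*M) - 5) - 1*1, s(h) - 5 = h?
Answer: -18454481/8514 ≈ -2167.5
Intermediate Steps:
s(h) = 5 + h
P(M) = -3 + M² - 4*M (P(M) = 3 + (((M² - 4*M) - 5) - 1*1) = 3 + ((-5 + M² - 4*M) - 1) = 3 + (-6 + M² - 4*M) = -3 + M² - 4*M)
L(q, C) = C - 34*q
L(-119, P(7))/(11538 - 1*7281) + (-7813 - 13872)/s(5) = ((-3 + 7² - 4*7) - 34*(-119))/(11538 - 1*7281) + (-7813 - 13872)/(5 + 5) = ((-3 + 49 - 28) + 4046)/(11538 - 7281) - 21685/10 = (18 + 4046)/4257 - 21685*⅒ = 4064*(1/4257) - 4337/2 = 4064/4257 - 4337/2 = -18454481/8514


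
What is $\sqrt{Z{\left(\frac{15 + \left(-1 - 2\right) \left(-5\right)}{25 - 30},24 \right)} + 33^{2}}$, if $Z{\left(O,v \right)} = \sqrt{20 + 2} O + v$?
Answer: $\sqrt{1113 - 6 \sqrt{22}} \approx 32.937$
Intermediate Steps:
$Z{\left(O,v \right)} = v + O \sqrt{22}$ ($Z{\left(O,v \right)} = \sqrt{22} O + v = O \sqrt{22} + v = v + O \sqrt{22}$)
$\sqrt{Z{\left(\frac{15 + \left(-1 - 2\right) \left(-5\right)}{25 - 30},24 \right)} + 33^{2}} = \sqrt{\left(24 + \frac{15 + \left(-1 - 2\right) \left(-5\right)}{25 - 30} \sqrt{22}\right) + 33^{2}} = \sqrt{\left(24 + \frac{15 - -15}{-5} \sqrt{22}\right) + 1089} = \sqrt{\left(24 + \left(15 + 15\right) \left(- \frac{1}{5}\right) \sqrt{22}\right) + 1089} = \sqrt{\left(24 + 30 \left(- \frac{1}{5}\right) \sqrt{22}\right) + 1089} = \sqrt{\left(24 - 6 \sqrt{22}\right) + 1089} = \sqrt{1113 - 6 \sqrt{22}}$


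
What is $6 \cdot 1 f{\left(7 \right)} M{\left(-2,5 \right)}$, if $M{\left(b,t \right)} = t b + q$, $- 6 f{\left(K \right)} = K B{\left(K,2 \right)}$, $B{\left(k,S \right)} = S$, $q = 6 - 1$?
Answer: $70$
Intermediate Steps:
$q = 5$ ($q = 6 - 1 = 5$)
$f{\left(K \right)} = - \frac{K}{3}$ ($f{\left(K \right)} = - \frac{K 2}{6} = - \frac{2 K}{6} = - \frac{K}{3}$)
$M{\left(b,t \right)} = 5 + b t$ ($M{\left(b,t \right)} = t b + 5 = b t + 5 = 5 + b t$)
$6 \cdot 1 f{\left(7 \right)} M{\left(-2,5 \right)} = 6 \cdot 1 \left(\left(- \frac{1}{3}\right) 7\right) \left(5 - 10\right) = 6 \left(- \frac{7}{3}\right) \left(5 - 10\right) = \left(-14\right) \left(-5\right) = 70$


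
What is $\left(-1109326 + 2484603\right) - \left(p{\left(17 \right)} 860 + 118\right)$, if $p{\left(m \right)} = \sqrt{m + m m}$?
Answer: $1375159 - 2580 \sqrt{34} \approx 1.3601 \cdot 10^{6}$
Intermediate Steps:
$p{\left(m \right)} = \sqrt{m + m^{2}}$
$\left(-1109326 + 2484603\right) - \left(p{\left(17 \right)} 860 + 118\right) = \left(-1109326 + 2484603\right) - \left(\sqrt{17 \left(1 + 17\right)} 860 + 118\right) = 1375277 - \left(\sqrt{17 \cdot 18} \cdot 860 + 118\right) = 1375277 - \left(\sqrt{306} \cdot 860 + 118\right) = 1375277 - \left(3 \sqrt{34} \cdot 860 + 118\right) = 1375277 - \left(2580 \sqrt{34} + 118\right) = 1375277 - \left(118 + 2580 \sqrt{34}\right) = 1375159 - 2580 \sqrt{34}$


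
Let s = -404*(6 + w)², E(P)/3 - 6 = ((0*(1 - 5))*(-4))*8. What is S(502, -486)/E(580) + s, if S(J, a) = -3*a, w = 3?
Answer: -32643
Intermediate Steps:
E(P) = 18 (E(P) = 18 + 3*(((0*(1 - 5))*(-4))*8) = 18 + 3*(((0*(-4))*(-4))*8) = 18 + 3*((0*(-4))*8) = 18 + 3*(0*8) = 18 + 3*0 = 18 + 0 = 18)
s = -32724 (s = -404*(6 + 3)² = -404*9² = -404*81 = -32724)
S(502, -486)/E(580) + s = -3*(-486)/18 - 32724 = 1458*(1/18) - 32724 = 81 - 32724 = -32643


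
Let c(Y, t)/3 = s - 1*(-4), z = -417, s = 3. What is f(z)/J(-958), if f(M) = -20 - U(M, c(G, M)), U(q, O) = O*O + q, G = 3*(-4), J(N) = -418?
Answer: 2/19 ≈ 0.10526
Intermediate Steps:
G = -12
c(Y, t) = 21 (c(Y, t) = 3*(3 - 1*(-4)) = 3*(3 + 4) = 3*7 = 21)
U(q, O) = q + O**2 (U(q, O) = O**2 + q = q + O**2)
f(M) = -461 - M (f(M) = -20 - (M + 21**2) = -20 - (M + 441) = -20 - (441 + M) = -20 + (-441 - M) = -461 - M)
f(z)/J(-958) = (-461 - 1*(-417))/(-418) = (-461 + 417)*(-1/418) = -44*(-1/418) = 2/19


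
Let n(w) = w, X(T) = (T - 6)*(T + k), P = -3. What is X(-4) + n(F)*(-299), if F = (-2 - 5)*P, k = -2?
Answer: -6219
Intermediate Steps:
X(T) = (-6 + T)*(-2 + T) (X(T) = (T - 6)*(T - 2) = (-6 + T)*(-2 + T))
F = 21 (F = (-2 - 5)*(-3) = -7*(-3) = 21)
X(-4) + n(F)*(-299) = (12 + (-4)**2 - 8*(-4)) + 21*(-299) = (12 + 16 + 32) - 6279 = 60 - 6279 = -6219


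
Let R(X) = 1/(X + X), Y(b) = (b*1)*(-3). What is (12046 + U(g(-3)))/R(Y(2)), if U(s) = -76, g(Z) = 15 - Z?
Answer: -143640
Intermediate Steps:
Y(b) = -3*b (Y(b) = b*(-3) = -3*b)
R(X) = 1/(2*X)
(12046 + U(g(-3)))/R(Y(2)) = (12046 - 76)/((1/(2*((-3*2))))) = 11970/(((½)/(-6))) = 11970/(((½)*(-⅙))) = 11970/(-1/12) = 11970*(-12) = -143640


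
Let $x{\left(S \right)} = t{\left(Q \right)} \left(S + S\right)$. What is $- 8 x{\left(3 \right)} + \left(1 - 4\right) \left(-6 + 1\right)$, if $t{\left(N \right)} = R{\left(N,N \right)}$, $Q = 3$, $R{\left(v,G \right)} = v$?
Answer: $-129$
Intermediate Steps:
$t{\left(N \right)} = N$
$x{\left(S \right)} = 6 S$ ($x{\left(S \right)} = 3 \left(S + S\right) = 3 \cdot 2 S = 6 S$)
$- 8 x{\left(3 \right)} + \left(1 - 4\right) \left(-6 + 1\right) = - 8 \cdot 6 \cdot 3 + \left(1 - 4\right) \left(-6 + 1\right) = \left(-8\right) 18 - -15 = -144 + 15 = -129$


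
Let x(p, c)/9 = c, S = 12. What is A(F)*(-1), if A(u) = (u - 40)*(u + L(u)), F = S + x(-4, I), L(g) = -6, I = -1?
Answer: -111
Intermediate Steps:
x(p, c) = 9*c
F = 3 (F = 12 + 9*(-1) = 12 - 9 = 3)
A(u) = (-40 + u)*(-6 + u) (A(u) = (u - 40)*(u - 6) = (-40 + u)*(-6 + u))
A(F)*(-1) = (240 + 3² - 46*3)*(-1) = (240 + 9 - 138)*(-1) = 111*(-1) = -111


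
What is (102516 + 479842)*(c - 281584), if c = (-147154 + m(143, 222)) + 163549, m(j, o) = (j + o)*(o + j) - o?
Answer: -76979574588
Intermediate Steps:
m(j, o) = (j + o)**2 - o (m(j, o) = (j + o)*(j + o) - o = (j + o)**2 - o)
c = 149398 (c = (-147154 + ((143 + 222)**2 - 1*222)) + 163549 = (-147154 + (365**2 - 222)) + 163549 = (-147154 + (133225 - 222)) + 163549 = (-147154 + 133003) + 163549 = -14151 + 163549 = 149398)
(102516 + 479842)*(c - 281584) = (102516 + 479842)*(149398 - 281584) = 582358*(-132186) = -76979574588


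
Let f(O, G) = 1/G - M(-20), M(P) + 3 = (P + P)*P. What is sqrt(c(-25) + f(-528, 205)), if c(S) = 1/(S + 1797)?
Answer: I*sqrt(26292417608045)/181630 ≈ 28.231*I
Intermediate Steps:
M(P) = -3 + 2*P**2 (M(P) = -3 + (P + P)*P = -3 + (2*P)*P = -3 + 2*P**2)
c(S) = 1/(1797 + S)
f(O, G) = -797 + 1/G (f(O, G) = 1/G - (-3 + 2*(-20)**2) = 1/G - (-3 + 2*400) = 1/G - (-3 + 800) = 1/G - 1*797 = 1/G - 797 = -797 + 1/G)
sqrt(c(-25) + f(-528, 205)) = sqrt(1/(1797 - 25) + (-797 + 1/205)) = sqrt(1/1772 + (-797 + 1/205)) = sqrt(1/1772 - 163384/205) = sqrt(-289516243/363260) = I*sqrt(26292417608045)/181630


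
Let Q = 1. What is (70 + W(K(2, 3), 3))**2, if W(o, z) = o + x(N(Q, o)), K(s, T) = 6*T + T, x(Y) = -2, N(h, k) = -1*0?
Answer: 7921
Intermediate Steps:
N(h, k) = 0
K(s, T) = 7*T
W(o, z) = -2 + o (W(o, z) = o - 2 = -2 + o)
(70 + W(K(2, 3), 3))**2 = (70 + (-2 + 7*3))**2 = (70 + (-2 + 21))**2 = (70 + 19)**2 = 89**2 = 7921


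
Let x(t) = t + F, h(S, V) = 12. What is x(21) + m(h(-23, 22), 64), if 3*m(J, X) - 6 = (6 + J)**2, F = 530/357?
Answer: 47297/357 ≈ 132.48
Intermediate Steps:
F = 530/357 (F = 530*(1/357) = 530/357 ≈ 1.4846)
m(J, X) = 2 + (6 + J)**2/3
x(t) = 530/357 + t (x(t) = t + 530/357 = 530/357 + t)
x(21) + m(h(-23, 22), 64) = (530/357 + 21) + (2 + (6 + 12)**2/3) = 8027/357 + (2 + (1/3)*18**2) = 8027/357 + (2 + (1/3)*324) = 8027/357 + (2 + 108) = 8027/357 + 110 = 47297/357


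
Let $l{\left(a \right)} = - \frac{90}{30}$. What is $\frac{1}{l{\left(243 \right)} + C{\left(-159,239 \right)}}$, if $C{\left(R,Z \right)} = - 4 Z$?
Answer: $- \frac{1}{959} \approx -0.0010428$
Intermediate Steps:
$l{\left(a \right)} = -3$ ($l{\left(a \right)} = \left(-90\right) \frac{1}{30} = -3$)
$\frac{1}{l{\left(243 \right)} + C{\left(-159,239 \right)}} = \frac{1}{-3 - 956} = \frac{1}{-959} = - \frac{1}{959}$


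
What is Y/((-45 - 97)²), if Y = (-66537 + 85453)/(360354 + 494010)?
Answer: 4729/4306848924 ≈ 1.0980e-6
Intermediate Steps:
Y = 4729/213591 (Y = 18916/854364 = 18916*(1/854364) = 4729/213591 ≈ 0.022140)
Y/((-45 - 97)²) = 4729/(213591*((-45 - 97)²)) = 4729/(213591*((-142)²)) = (4729/213591)/20164 = (4729/213591)*(1/20164) = 4729/4306848924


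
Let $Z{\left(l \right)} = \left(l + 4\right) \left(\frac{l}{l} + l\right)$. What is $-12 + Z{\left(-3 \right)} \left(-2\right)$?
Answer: $-8$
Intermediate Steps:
$Z{\left(l \right)} = \left(1 + l\right) \left(4 + l\right)$ ($Z{\left(l \right)} = \left(4 + l\right) \left(1 + l\right) = \left(1 + l\right) \left(4 + l\right)$)
$-12 + Z{\left(-3 \right)} \left(-2\right) = -12 + \left(4 + \left(-3\right)^{2} + 5 \left(-3\right)\right) \left(-2\right) = -12 + \left(4 + 9 - 15\right) \left(-2\right) = -12 - -4 = -12 + 4 = -8$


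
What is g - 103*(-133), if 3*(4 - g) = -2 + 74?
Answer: 13679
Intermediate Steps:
g = -20 (g = 4 - (-2 + 74)/3 = 4 - ⅓*72 = 4 - 24 = -20)
g - 103*(-133) = -20 - 103*(-133) = -20 + 13699 = 13679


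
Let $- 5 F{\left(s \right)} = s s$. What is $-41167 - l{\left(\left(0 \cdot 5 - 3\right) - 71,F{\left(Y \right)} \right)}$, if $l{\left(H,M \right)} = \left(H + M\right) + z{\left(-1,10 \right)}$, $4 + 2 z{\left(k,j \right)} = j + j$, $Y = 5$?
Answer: $-41096$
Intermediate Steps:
$F{\left(s \right)} = - \frac{s^{2}}{5}$ ($F{\left(s \right)} = - \frac{s s}{5} = - \frac{s^{2}}{5}$)
$z{\left(k,j \right)} = -2 + j$ ($z{\left(k,j \right)} = -2 + \frac{j + j}{2} = -2 + \frac{2 j}{2} = -2 + j$)
$l{\left(H,M \right)} = 8 + H + M$ ($l{\left(H,M \right)} = \left(H + M\right) + \left(-2 + 10\right) = \left(H + M\right) + 8 = 8 + H + M$)
$-41167 - l{\left(\left(0 \cdot 5 - 3\right) - 71,F{\left(Y \right)} \right)} = -41167 - \left(8 + \left(\left(0 \cdot 5 - 3\right) - 71\right) - \frac{5^{2}}{5}\right) = -41167 - \left(8 + \left(\left(0 - 3\right) - 71\right) - 5\right) = -41167 - \left(8 - 74 - 5\right) = -41167 - -71 = -41167 + 71 = -41096$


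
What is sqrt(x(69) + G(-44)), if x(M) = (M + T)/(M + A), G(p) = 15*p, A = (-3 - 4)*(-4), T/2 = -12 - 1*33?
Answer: I*sqrt(6211977)/97 ≈ 25.695*I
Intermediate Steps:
T = -90 (T = 2*(-12 - 1*33) = 2*(-12 - 33) = 2*(-45) = -90)
A = 28 (A = -7*(-4) = 28)
x(M) = (-90 + M)/(28 + M) (x(M) = (M - 90)/(M + 28) = (-90 + M)/(28 + M))
sqrt(x(69) + G(-44)) = sqrt((-90 + 69)/(28 + 69) + 15*(-44)) = sqrt(-21/97 - 660) = sqrt(-64041/97) = I*sqrt(6211977)/97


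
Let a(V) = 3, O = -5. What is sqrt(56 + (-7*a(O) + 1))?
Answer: 6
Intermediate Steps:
sqrt(56 + (-7*a(O) + 1)) = sqrt(56 + (-7*3 + 1)) = sqrt(56 + (-21 + 1)) = sqrt(56 - 20) = sqrt(36) = 6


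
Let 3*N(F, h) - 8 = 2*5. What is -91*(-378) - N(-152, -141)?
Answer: 34392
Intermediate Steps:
N(F, h) = 6 (N(F, h) = 8/3 + (2*5)/3 = 8/3 + (1/3)*10 = 8/3 + 10/3 = 6)
-91*(-378) - N(-152, -141) = -91*(-378) - 1*6 = 34398 - 6 = 34392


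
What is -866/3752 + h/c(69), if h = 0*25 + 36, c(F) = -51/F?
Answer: -1560689/31892 ≈ -48.937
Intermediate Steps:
h = 36 (h = 0 + 36 = 36)
-866/3752 + h/c(69) = -866/3752 + 36/((-51/69)) = -866*1/3752 + 36/((-51*1/69)) = -433/1876 + 36/(-17/23) = -433/1876 + 36*(-23/17) = -433/1876 - 828/17 = -1560689/31892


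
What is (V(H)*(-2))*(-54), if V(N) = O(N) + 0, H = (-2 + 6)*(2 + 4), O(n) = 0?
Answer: 0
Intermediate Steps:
H = 24 (H = 4*6 = 24)
V(N) = 0 (V(N) = 0 + 0 = 0)
(V(H)*(-2))*(-54) = (0*(-2))*(-54) = 0*(-54) = 0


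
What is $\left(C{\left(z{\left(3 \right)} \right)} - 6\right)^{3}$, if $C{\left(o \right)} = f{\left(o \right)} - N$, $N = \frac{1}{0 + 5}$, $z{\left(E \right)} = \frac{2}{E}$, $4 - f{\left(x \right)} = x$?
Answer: $- \frac{79507}{3375} \approx -23.558$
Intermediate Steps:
$f{\left(x \right)} = 4 - x$
$N = \frac{1}{5} \approx 0.2$
$C{\left(o \right)} = \frac{19}{5} - o$ ($C{\left(o \right)} = \left(4 - o\right) - \frac{1}{5} = \frac{19}{5} - o$)
$\left(C{\left(z{\left(3 \right)} \right)} - 6\right)^{3} = \left(\left(\frac{19}{5} - \frac{2}{3}\right) - 6\right)^{3} = \left(\frac{47}{15} - 6\right)^{3} = \left(- \frac{43}{15}\right)^{3} = - \frac{79507}{3375}$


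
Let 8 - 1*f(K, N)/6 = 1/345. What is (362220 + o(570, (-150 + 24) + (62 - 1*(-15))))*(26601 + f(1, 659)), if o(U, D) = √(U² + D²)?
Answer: 222014273052/23 + 3064633*√327301/115 ≈ 9.6680e+9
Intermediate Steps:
f(K, N) = 5518/115 (f(K, N) = 48 - 6/345 = 48 - 6*1/345 = 48 - 2/115 = 5518/115)
o(U, D) = √(D² + U²)
(362220 + o(570, (-150 + 24) + (62 - 1*(-15))))*(26601 + f(1, 659)) = (362220 + √(((-150 + 24) + (62 - 1*(-15)))² + 570²))*(26601 + 5518/115) = (362220 + √((-126 + (62 + 15))² + 324900))*(3064633/115) = (362220 + √((-126 + 77)² + 324900))*(3064633/115) = (362220 + √((-49)² + 324900))*(3064633/115) = (362220 + √(2401 + 324900))*(3064633/115) = (362220 + √327301)*(3064633/115) = 222014273052/23 + 3064633*√327301/115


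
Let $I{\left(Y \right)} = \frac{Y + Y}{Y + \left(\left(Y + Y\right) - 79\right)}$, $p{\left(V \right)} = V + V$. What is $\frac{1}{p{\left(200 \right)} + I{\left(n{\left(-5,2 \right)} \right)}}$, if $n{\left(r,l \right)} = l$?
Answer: $\frac{73}{29196} \approx 0.0025003$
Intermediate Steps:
$p{\left(V \right)} = 2 V$
$I{\left(Y \right)} = \frac{2 Y}{-79 + 3 Y}$ ($I{\left(Y \right)} = \frac{2 Y}{Y + \left(2 Y - 79\right)} = \frac{2 Y}{Y + \left(-79 + 2 Y\right)} = \frac{2 Y}{-79 + 3 Y}$)
$\frac{1}{p{\left(200 \right)} + I{\left(n{\left(-5,2 \right)} \right)}} = \frac{1}{2 \cdot 200 + 2 \cdot 2 \frac{1}{-79 + 3 \cdot 2}} = \frac{1}{400 + 2 \cdot 2 \frac{1}{-79 + 6}} = \frac{1}{400 + 2 \cdot 2 \frac{1}{-73}} = \frac{1}{400 + 2 \cdot 2 \left(- \frac{1}{73}\right)} = \frac{1}{400 - \frac{4}{73}} = \frac{1}{\frac{29196}{73}} = \frac{73}{29196}$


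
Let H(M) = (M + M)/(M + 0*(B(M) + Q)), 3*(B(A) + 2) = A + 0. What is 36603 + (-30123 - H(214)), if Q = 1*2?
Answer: 6478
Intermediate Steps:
B(A) = -2 + A/3 (B(A) = -2 + (A + 0)/3 = -2 + A/3)
Q = 2
H(M) = 2 (H(M) = (M + M)/(M + 0*((-2 + M/3) + 2)) = (2*M)/(M + 0*(M/3)) = (2*M)/(M + 0) = (2*M)/M = 2)
36603 + (-30123 - H(214)) = 36603 + (-30123 - 1*2) = 36603 + (-30123 - 2) = 36603 - 30125 = 6478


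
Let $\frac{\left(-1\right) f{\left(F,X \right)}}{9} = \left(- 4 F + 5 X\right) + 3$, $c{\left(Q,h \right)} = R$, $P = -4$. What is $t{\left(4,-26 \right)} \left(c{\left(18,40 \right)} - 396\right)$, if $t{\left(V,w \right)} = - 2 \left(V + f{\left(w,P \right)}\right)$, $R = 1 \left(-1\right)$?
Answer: $-618526$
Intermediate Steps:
$R = -1$
$c{\left(Q,h \right)} = -1$
$f{\left(F,X \right)} = -27 - 45 X + 36 F$ ($f{\left(F,X \right)} = - 9 \left(\left(- 4 F + 5 X\right) + 3\right) = - 9 \left(3 - 4 F + 5 X\right) = -27 - 45 X + 36 F$)
$t{\left(V,w \right)} = -306 - 72 w - 2 V$ ($t{\left(V,w \right)} = - 2 \left(V - \left(-153 - 36 w\right)\right) = - 2 \left(V + \left(-27 + 180 + 36 w\right)\right) = - 2 \left(V + \left(153 + 36 w\right)\right) = - 2 \left(153 + V + 36 w\right) = -306 - 72 w - 2 V$)
$t{\left(4,-26 \right)} \left(c{\left(18,40 \right)} - 396\right) = \left(-306 - -1872 - 8\right) \left(-1 - 396\right) = \left(-306 + 1872 - 8\right) \left(-397\right) = 1558 \left(-397\right) = -618526$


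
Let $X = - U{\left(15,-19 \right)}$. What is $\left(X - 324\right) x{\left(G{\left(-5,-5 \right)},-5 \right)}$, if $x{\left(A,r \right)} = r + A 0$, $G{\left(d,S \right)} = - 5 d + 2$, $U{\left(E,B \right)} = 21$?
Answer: $1725$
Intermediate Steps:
$G{\left(d,S \right)} = 2 - 5 d$
$x{\left(A,r \right)} = r$ ($x{\left(A,r \right)} = r + 0 = r$)
$X = -21$ ($X = \left(-1\right) 21 = -21$)
$\left(X - 324\right) x{\left(G{\left(-5,-5 \right)},-5 \right)} = \left(-21 - 324\right) \left(-5\right) = \left(-345\right) \left(-5\right) = 1725$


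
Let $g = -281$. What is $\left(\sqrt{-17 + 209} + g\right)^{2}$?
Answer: $79153 - 4496 \sqrt{3} \approx 71366.0$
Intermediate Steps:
$\left(\sqrt{-17 + 209} + g\right)^{2} = \left(\sqrt{-17 + 209} - 281\right)^{2} = \left(\sqrt{192} - 281\right)^{2} = \left(8 \sqrt{3} - 281\right)^{2} = \left(-281 + 8 \sqrt{3}\right)^{2}$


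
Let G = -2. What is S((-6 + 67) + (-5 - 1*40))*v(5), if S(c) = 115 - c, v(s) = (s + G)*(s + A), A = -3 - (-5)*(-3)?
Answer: -3861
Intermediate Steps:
A = -18 (A = -3 - 1*15 = -3 - 15 = -18)
v(s) = (-18 + s)*(-2 + s) (v(s) = (s - 2)*(s - 18) = (-2 + s)*(-18 + s) = (-18 + s)*(-2 + s))
S((-6 + 67) + (-5 - 1*40))*v(5) = (115 - ((-6 + 67) + (-5 - 1*40)))*(36 + 5**2 - 20*5) = (115 - (61 + (-5 - 40)))*(36 + 25 - 100) = (115 - (61 - 45))*(-39) = (115 - 1*16)*(-39) = (115 - 16)*(-39) = 99*(-39) = -3861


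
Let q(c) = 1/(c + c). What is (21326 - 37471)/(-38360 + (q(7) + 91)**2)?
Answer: 632884/1178587 ≈ 0.53699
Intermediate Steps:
q(c) = 1/(2*c)
(21326 - 37471)/(-38360 + (q(7) + 91)**2) = (21326 - 37471)/(-38360 + ((1/2)/7 + 91)**2) = -16145/(-38360 + ((1/2)*(1/7) + 91)**2) = -16145/(-38360 + (1/14 + 91)**2) = -16145/(-38360 + (1275/14)**2) = -16145/(-38360 + 1625625/196) = -16145/(-5892935/196) = -16145*(-196/5892935) = 632884/1178587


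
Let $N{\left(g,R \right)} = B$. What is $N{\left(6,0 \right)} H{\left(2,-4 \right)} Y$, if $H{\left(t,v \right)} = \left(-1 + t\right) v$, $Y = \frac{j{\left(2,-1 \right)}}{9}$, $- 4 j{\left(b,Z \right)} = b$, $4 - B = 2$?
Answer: $\frac{4}{9} \approx 0.44444$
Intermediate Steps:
$B = 2$ ($B = 4 - 2 = 2$)
$N{\left(g,R \right)} = 2$
$j{\left(b,Z \right)} = - \frac{b}{4}$
$Y = - \frac{1}{18}$ ($Y = \frac{\left(- \frac{1}{4}\right) 2}{9} = \left(- \frac{1}{2}\right) \frac{1}{9} = - \frac{1}{18} \approx -0.055556$)
$H{\left(t,v \right)} = v \left(-1 + t\right)$
$N{\left(6,0 \right)} H{\left(2,-4 \right)} Y = 2 \left(- 4 \left(-1 + 2\right)\right) \left(- \frac{1}{18}\right) = 2 \left(\left(-4\right) 1\right) \left(- \frac{1}{18}\right) = 2 \left(-4\right) \left(- \frac{1}{18}\right) = \left(-8\right) \left(- \frac{1}{18}\right) = \frac{4}{9}$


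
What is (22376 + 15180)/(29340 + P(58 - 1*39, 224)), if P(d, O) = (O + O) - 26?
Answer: 18778/14881 ≈ 1.2619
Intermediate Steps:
P(d, O) = -26 + 2*O (P(d, O) = 2*O - 26 = -26 + 2*O)
(22376 + 15180)/(29340 + P(58 - 1*39, 224)) = (22376 + 15180)/(29340 + (-26 + 2*224)) = 37556/(29340 + (-26 + 448)) = 37556/(29340 + 422) = 37556/29762 = 37556*(1/29762) = 18778/14881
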